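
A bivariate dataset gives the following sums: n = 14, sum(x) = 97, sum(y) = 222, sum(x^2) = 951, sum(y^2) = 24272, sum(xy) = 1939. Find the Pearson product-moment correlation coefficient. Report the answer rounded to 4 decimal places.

0.1666

Numerator: nΣxy − (Σx)(Σy) = 14·1939 − (97)(222) = 5612
Denominator: √[(nΣx²−(Σx)²)(nΣy²−(Σy)²)]
  nΣx²−(Σx)² = 14·951 − 9409 = 3905;  nΣy²−(Σy)² = 14·24272 − 49284 = 290524
  √(3905·290524) = √1134496220 = 33682.2835
r = 5612 / 33682.2835 = 0.1666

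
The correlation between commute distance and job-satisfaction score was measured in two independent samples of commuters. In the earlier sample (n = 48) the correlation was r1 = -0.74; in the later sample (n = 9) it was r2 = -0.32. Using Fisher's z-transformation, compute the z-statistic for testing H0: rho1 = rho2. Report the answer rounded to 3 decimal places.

Fisher z-transforms: z1 = atanh(-0.74) = -0.950479, z2 = atanh(-0.32) = -0.331647; difference d = -0.618832
Var(d) = 1/45 + 1/6 = 0.0222222 + 0.1666667 = 0.1888889
z = d/√Var(d) = -0.618832 / √0.1888889 = -0.618832 / 0.434614 = -1.424

-1.424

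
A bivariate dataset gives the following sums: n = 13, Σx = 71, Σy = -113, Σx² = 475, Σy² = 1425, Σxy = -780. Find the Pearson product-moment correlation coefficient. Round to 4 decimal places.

S_xy = nΣxy − ΣxΣy = 13·(-780) − 71·(-113) = -10140 − (-8023) = -2117
S_xx = nΣx² − (Σx)² = 13·475 − 71² = 6175 − 5041 = 1134
S_yy = nΣy² − (Σy)² = 13·1425 − (-113)² = 18525 − 12769 = 5756
r = S_xy / √(S_xx·S_yy) = -2117 / √(1134·5756) = -2117 / √6527304 = -2117 / 2554.8589 = -0.8286

-0.8286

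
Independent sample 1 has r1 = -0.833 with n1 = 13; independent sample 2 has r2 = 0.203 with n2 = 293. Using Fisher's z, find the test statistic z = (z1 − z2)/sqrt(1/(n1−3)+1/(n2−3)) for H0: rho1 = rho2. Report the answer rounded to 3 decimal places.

-4.364

Fisher z-transforms: z1 = atanh(-0.833) = -1.197858, z2 = atanh(0.203) = 0.205860; difference d = -1.403718
Var(d) = 1/10 + 1/290 = 0.1000000 + 0.0034483 = 0.1034483
z = d/√Var(d) = -1.403718 / √0.1034483 = -1.403718 / 0.321634 = -4.364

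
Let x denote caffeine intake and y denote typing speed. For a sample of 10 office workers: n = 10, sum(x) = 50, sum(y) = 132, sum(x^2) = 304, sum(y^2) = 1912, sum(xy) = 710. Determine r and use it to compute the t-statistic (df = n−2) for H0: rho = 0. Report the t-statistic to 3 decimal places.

S_xy = nΣxy − ΣxΣy = 10·710 − 50·132 = 7100 − 6600 = 500
S_xx = nΣx² − (Σx)² = 10·304 − 50² = 3040 − 2500 = 540
S_yy = nΣy² − (Σy)² = 10·1912 − 132² = 19120 − 17424 = 1696
r = S_xy / √(S_xx·S_yy) = 500 / √(540·1696) = 500 / √915840 = 500 / 956.9953 = 0.5225
t = r·√(n−2)/√(1−r²) = 0.5225·√8 / √(1−0.273006) = 1.477853 / 0.852639 = 1.733

1.733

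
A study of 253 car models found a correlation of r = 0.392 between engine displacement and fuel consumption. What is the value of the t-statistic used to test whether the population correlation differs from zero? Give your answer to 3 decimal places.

1 − r² = 1 − 0.153664 = 0.846336;  √(1−r²) = 0.919965
√(n−2) = √251 = 15.842980
t = r·√(n−2)/√(1−r²) = 0.392 · 15.842980 / 0.919965 = 6.751

6.751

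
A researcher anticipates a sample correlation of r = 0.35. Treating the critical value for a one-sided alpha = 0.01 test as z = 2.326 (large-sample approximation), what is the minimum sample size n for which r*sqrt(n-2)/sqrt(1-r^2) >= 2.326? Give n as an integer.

41

r√(n−2)/√(1−r²) ≥ 2.326  ⇔  n−2 ≥ (2.326)²·(1−r²)/r²
(1−r²)/r² = (1−0.1225)/0.1225 = 7.1633
n ≥ 2 + 5.410276·7.1633 = 2 + 38.7554 = 40.7554
⌈40.7554⌉ = 41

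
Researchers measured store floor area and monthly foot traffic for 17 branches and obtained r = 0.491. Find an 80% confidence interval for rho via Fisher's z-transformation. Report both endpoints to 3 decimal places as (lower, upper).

Fisher z: z_r = atanh(r) = ½·ln((1+0.491)/(1−0.491)) = 0.537377
SE(z) = 1/√(n−3) = 1/√14 = 0.267261
80% ⇒ z* = 1.282; margin = 1.282·0.267261 = 0.342629
CI on z-scale: (0.194748, 0.880006)
Back-transform: tanh(0.194748) = 0.192323, tanh(0.880006) = 0.706422

(0.192, 0.706)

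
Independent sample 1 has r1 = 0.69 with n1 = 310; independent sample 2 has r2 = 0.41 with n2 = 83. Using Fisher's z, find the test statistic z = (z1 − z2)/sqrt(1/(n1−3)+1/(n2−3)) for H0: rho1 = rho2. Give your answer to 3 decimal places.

Fisher z-transforms: z1 = atanh(0.69) = 0.847956, z2 = atanh(0.41) = 0.435611; difference d = 0.412345
Var(d) = 1/307 + 1/80 = 0.0032573 + 0.0125000 = 0.0157573
z = d/√Var(d) = 0.412345 / √0.0157573 = 0.412345 / 0.125528 = 3.285

3.285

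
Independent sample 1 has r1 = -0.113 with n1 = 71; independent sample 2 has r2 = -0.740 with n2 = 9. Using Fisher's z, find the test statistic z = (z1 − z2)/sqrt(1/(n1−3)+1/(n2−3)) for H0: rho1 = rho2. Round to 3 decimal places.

1.965

z1 = atanh(-0.113) = -0.113485,  z2 = atanh(-0.740) = -0.950479
SE = √(1/(n1−3) + 1/(n2−3)) = √(1/68 + 1/6) = √(0.0147059 + 0.1666667) = √0.1813726 = 0.425879
z = (z1 − z2)/SE = (-0.113485 − (-0.950479)) / 0.425879 = 0.836994 / 0.425879 = 1.965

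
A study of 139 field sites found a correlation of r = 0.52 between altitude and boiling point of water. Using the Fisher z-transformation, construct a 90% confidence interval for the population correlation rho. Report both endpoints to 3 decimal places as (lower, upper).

Fisher z: z_r = atanh(r) = ½·ln((1+0.52)/(1−0.52)) = 0.576340
SE(z) = 1/√(n−3) = 1/√136 = 0.085749
90% ⇒ z* = 1.645; margin = 1.645·0.085749 = 0.141057
CI on z-scale: (0.435283, 0.717397)
Back-transform: tanh(0.435283) = 0.409727, tanh(0.717397) = 0.615294

(0.410, 0.615)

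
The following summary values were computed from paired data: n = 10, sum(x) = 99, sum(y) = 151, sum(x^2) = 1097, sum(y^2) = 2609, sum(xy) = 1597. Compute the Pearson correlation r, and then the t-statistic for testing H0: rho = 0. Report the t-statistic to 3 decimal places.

1.725

S_xy = nΣxy − ΣxΣy = 10·1597 − 99·151 = 15970 − 14949 = 1021
S_xx = nΣx² − (Σx)² = 10·1097 − 99² = 10970 − 9801 = 1169
S_yy = nΣy² − (Σy)² = 10·2609 − 151² = 26090 − 22801 = 3289
r = S_xy / √(S_xx·S_yy) = 1021 / √(1169·3289) = 1021 / √3844841 = 1021 / 1960.8266 = 0.5207
t = r·√(n−2)/√(1−r²) = 0.5207·√8 / √(1−0.271128) = 1.472762 / 0.853740 = 1.725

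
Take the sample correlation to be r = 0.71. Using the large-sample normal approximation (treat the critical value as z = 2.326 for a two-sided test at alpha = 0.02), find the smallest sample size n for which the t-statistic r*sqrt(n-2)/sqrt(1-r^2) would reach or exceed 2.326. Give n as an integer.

r√(n−2)/√(1−r²) ≥ 2.326  ⇔  n−2 ≥ (2.326)²·(1−r²)/r²
(1−r²)/r² = (1−0.5041)/0.5041 = 0.9837
n ≥ 2 + 5.410276·0.9837 = 2 + 5.3221 = 7.3221
⌈7.3221⌉ = 8

8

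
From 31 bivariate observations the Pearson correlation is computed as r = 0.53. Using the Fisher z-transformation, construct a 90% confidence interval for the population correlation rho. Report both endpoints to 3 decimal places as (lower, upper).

Fisher z: z_r = atanh(r) = ½·ln((1+0.53)/(1−0.53)) = 0.590145
SE(z) = 1/√(n−3) = 1/√28 = 0.188982
90% ⇒ z* = 1.645; margin = 1.645·0.188982 = 0.310875
CI on z-scale: (0.279270, 0.901020)
Back-transform: tanh(0.279270) = 0.272229, tanh(0.901020) = 0.716794

(0.272, 0.717)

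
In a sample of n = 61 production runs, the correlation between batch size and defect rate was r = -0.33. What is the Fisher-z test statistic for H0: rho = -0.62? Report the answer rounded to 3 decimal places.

z_r = atanh(-0.33) = -0.342828,  z_0 = atanh(-0.62) = -0.725005
SE = 1/√(n−3) = 1/√58 = 0.131306
z = (z_r − z_0)/SE = (-0.342828 − (-0.725005)) / 0.131306 = 0.382177 / 0.131306 = 2.911

2.911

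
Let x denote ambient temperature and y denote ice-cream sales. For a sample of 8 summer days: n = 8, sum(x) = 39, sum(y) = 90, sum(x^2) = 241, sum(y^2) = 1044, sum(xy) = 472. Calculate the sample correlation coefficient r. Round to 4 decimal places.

0.8306

Numerator: nΣxy − (Σx)(Σy) = 8·472 − (39)(90) = 266
Denominator: √[(nΣx²−(Σx)²)(nΣy²−(Σy)²)]
  nΣx²−(Σx)² = 8·241 − 1521 = 407;  nΣy²−(Σy)² = 8·1044 − 8100 = 252
  √(407·252) = √102564 = 320.2561
r = 266 / 320.2561 = 0.8306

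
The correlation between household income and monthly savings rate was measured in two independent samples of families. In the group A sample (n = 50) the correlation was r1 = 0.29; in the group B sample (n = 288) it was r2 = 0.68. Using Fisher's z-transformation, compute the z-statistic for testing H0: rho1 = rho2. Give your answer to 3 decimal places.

-3.370

z1 = atanh(0.29) = 0.298566,  z2 = atanh(0.68) = 0.829114
SE = √(1/(n1−3) + 1/(n2−3)) = √(1/47 + 1/285) = √(0.0212766 + 0.0035088) = √0.0247854 = 0.157434
z = (z1 − z2)/SE = (0.298566 − 0.829114) / 0.157434 = -0.530548 / 0.157434 = -3.370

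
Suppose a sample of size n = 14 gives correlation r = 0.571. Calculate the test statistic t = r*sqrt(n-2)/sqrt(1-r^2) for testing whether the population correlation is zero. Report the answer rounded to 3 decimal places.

2.409

t = r·√(n−2) / √(1−r²) with r = 0.571, n = 14
  = 0.571·√12 / √(1 − 0.326041)
  = 0.571·3.464102 / 0.820950
  = 1.978002 / 0.820950 = 2.409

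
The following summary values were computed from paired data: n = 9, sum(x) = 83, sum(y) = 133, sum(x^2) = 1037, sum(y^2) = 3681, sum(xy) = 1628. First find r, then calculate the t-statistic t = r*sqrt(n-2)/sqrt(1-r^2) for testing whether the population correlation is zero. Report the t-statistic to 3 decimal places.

1.924

S_xy = nΣxy − ΣxΣy = 9·1628 − 83·133 = 14652 − 11039 = 3613
S_xx = nΣx² − (Σx)² = 9·1037 − 83² = 9333 − 6889 = 2444
S_yy = nΣy² − (Σy)² = 9·3681 − 133² = 33129 − 17689 = 15440
r = S_xy / √(S_xx·S_yy) = 3613 / √(2444·15440) = 3613 / √37735360 = 3613 / 6142.9114 = 0.5882
t = r·√(n−2)/√(1−r²) = 0.5882·√7 / √(1−0.345979) = 1.556231 / 0.808716 = 1.924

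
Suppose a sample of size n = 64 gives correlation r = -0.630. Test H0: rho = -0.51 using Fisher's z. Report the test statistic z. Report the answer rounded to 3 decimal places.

z_r = atanh(-0.630) = -0.741416,  z_0 = atanh(-0.51) = -0.562730
SE = 1/√(n−3) = 1/√61 = 0.128037
z = (z_r − z_0)/SE = (-0.741416 − (-0.562730)) / 0.128037 = -0.178686 / 0.128037 = -1.396

-1.396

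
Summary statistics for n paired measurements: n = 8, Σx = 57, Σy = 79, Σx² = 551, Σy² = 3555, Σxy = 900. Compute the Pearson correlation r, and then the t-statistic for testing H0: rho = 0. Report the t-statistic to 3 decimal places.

Numerator: nΣxy − (Σx)(Σy) = 8·900 − (57)(79) = 2697
Denominator: √[(nΣx²−(Σx)²)(nΣy²−(Σy)²)]
  nΣx²−(Σx)² = 8·551 − 3249 = 1159;  nΣy²−(Σy)² = 8·3555 − 6241 = 22199
  √(1159·22199) = √25728641 = 5072.3408
r = 2697 / 5072.3408 = 0.5317
t = r·√(n−2)/√(1−r²) = 0.5317·√6 / √(1−0.282705) = 1.302394 / 0.846933 = 1.538

1.538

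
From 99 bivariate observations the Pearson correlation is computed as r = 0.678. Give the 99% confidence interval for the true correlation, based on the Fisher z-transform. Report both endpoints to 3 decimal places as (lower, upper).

z_r = atanh(0.678) = 0.825403;  SE = 1/√(n−3) = 1/√96 = 0.102062
z-limits: 0.825403 ± 2.576·0.102062 = 0.825403 ± 0.262912 = [0.562491, 1.088315]
ρ-limits: (tanh 0.562491, tanh 1.088315) = (0.510, 0.796)

(0.510, 0.796)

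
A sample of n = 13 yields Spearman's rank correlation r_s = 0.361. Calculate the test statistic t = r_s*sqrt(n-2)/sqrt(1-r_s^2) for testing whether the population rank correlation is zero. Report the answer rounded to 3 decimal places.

t = r_s·√(n−2) / √(1−r_s²) with r_s = 0.361, n = 13
  = 0.361·√11 / √(1 − 0.130321)
  = 0.361·3.316625 / 0.932566
  = 1.197302 / 0.932566 = 1.284

1.284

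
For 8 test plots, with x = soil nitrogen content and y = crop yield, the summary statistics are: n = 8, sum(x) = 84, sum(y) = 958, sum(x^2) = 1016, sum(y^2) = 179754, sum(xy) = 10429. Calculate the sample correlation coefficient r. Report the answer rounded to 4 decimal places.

0.1253

S_xy = nΣxy − ΣxΣy = 8·10429 − 84·958 = 83432 − 80472 = 2960
S_xx = nΣx² − (Σx)² = 8·1016 − 84² = 8128 − 7056 = 1072
S_yy = nΣy² − (Σy)² = 8·179754 − 958² = 1438032 − 917764 = 520268
r = S_xy / √(S_xx·S_yy) = 2960 / √(1072·520268) = 2960 / √557727296 = 2960 / 23616.2507 = 0.1253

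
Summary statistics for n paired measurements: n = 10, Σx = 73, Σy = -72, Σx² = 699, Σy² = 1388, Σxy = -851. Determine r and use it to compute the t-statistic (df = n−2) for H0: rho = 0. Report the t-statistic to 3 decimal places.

-4.687

S_xy = nΣxy − ΣxΣy = 10·(-851) − 73·(-72) = -8510 − (-5256) = -3254
S_xx = nΣx² − (Σx)² = 10·699 − 73² = 6990 − 5329 = 1661
S_yy = nΣy² − (Σy)² = 10·1388 − (-72)² = 13880 − 5184 = 8696
r = S_xy / √(S_xx·S_yy) = -3254 / √(1661·8696) = -3254 / √14444056 = -3254 / 3800.5336 = -0.8562
t = r·√(n−2)/√(1−r²) = -0.8562·√8 / √(1−0.733078) = -2.421699 / 0.516645 = -4.687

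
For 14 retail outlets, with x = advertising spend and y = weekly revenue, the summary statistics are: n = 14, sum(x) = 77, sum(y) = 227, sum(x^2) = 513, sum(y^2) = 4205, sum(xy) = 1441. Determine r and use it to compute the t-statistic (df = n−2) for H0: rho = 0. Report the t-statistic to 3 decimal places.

Numerator: nΣxy − (Σx)(Σy) = 14·1441 − (77)(227) = 2695
Denominator: √[(nΣx²−(Σx)²)(nΣy²−(Σy)²)]
  nΣx²−(Σx)² = 14·513 − 5929 = 1253;  nΣy²−(Σy)² = 14·4205 − 51529 = 7341
  √(1253·7341) = √9198273 = 3032.8655
r = 2695 / 3032.8655 = 0.8886
t = r·√(n−2)/√(1−r²) = 0.8886·√12 / √(1−0.789610) = 3.078201 / 0.458683 = 6.711

6.711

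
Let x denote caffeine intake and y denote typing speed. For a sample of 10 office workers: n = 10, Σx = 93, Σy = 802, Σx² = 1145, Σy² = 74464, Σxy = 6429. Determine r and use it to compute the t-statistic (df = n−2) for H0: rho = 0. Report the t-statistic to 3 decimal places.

S_xy = nΣxy − ΣxΣy = 10·6429 − 93·802 = 64290 − 74586 = -10296
S_xx = nΣx² − (Σx)² = 10·1145 − 93² = 11450 − 8649 = 2801
S_yy = nΣy² − (Σy)² = 10·74464 − 802² = 744640 − 643204 = 101436
r = S_xy / √(S_xx·S_yy) = -10296 / √(2801·101436) = -10296 / √284122236 = -10296 / 16855.9258 = -0.6108
t = r·√(n−2)/√(1−r²) = -0.6108·√8 / √(1−0.373077) = -1.727603 / 0.791785 = -2.182

-2.182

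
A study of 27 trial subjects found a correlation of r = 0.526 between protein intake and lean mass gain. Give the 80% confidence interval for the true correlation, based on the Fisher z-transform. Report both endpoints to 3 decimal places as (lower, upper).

(0.312, 0.689)

z_r = atanh(0.526) = 0.584599;  SE = 1/√(n−3) = 1/√24 = 0.204124
z-limits: 0.584599 ± 1.282·0.204124 = 0.584599 ± 0.261687 = [0.322912, 0.846286]
ρ-limits: (tanh 0.322912, tanh 0.846286) = (0.312, 0.689)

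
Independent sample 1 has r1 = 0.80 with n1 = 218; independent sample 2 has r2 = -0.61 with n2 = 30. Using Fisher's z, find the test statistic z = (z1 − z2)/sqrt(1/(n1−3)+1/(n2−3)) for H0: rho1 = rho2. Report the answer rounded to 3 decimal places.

8.853

z1 = atanh(0.80) = 1.098612,  z2 = atanh(-0.61) = -0.708921
SE = √(1/(n1−3) + 1/(n2−3)) = √(1/215 + 1/27) = √(0.0046512 + 0.0370370) = √0.0416882 = 0.204177
z = (z1 − z2)/SE = (1.098612 − (-0.708921)) / 0.204177 = 1.807533 / 0.204177 = 8.853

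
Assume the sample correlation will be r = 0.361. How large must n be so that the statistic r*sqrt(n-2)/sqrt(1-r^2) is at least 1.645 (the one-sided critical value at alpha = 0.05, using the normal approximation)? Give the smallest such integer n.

Need r·√(n−2)/√(1−r²) ≥ 1.645
√(n−2) ≥ 1.645·√(1−0.130321) / 0.361 = 1.645·0.932566 / 0.361 = 4.2495
n−2 ≥ 18.0583  ⇒  n ≥ 20.0583
Smallest integer n = 21

21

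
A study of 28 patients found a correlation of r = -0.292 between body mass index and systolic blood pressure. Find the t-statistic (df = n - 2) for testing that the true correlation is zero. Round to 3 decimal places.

-1.557

1 − r² = 1 − 0.085264 = 0.914736;  √(1−r²) = 0.956418
√(n−2) = √26 = 5.099020
t = r·√(n−2)/√(1−r²) = -0.292 · 5.099020 / 0.956418 = -1.557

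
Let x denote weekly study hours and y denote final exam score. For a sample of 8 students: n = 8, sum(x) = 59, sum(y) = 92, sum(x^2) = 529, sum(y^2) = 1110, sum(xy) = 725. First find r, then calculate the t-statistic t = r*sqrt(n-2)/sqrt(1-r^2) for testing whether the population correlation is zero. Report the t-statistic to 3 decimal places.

2.184

Numerator: nΣxy − (Σx)(Σy) = 8·725 − (59)(92) = 372
Denominator: √[(nΣx²−(Σx)²)(nΣy²−(Σy)²)]
  nΣx²−(Σx)² = 8·529 − 3481 = 751;  nΣy²−(Σy)² = 8·1110 − 8464 = 416
  √(751·416) = √312416 = 558.9419
r = 372 / 558.9419 = 0.6655
t = r·√(n−2)/√(1−r²) = 0.6655·√6 / √(1−0.442890) = 1.630135 / 0.746398 = 2.184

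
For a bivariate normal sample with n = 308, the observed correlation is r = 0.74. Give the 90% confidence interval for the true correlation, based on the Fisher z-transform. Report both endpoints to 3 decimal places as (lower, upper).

(0.694, 0.780)

z_r = atanh(0.74) = 0.950479;  SE = 1/√(n−3) = 1/√305 = 0.057260
z-limits: 0.950479 ± 1.645·0.057260 = 0.950479 ± 0.094193 = [0.856286, 1.044672]
ρ-limits: (tanh 0.856286, tanh 1.044672) = (0.694, 0.780)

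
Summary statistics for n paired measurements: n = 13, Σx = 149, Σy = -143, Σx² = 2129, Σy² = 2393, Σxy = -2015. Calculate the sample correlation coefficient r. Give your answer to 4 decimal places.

-0.6398

Numerator: nΣxy − (Σx)(Σy) = 13·(-2015) − (149)(-143) = -4888
Denominator: √[(nΣx²−(Σx)²)(nΣy²−(Σy)²)]
  nΣx²−(Σx)² = 13·2129 − 22201 = 5476;  nΣy²−(Σy)² = 13·2393 − 20449 = 10660
  √(5476·10660) = √58374160 = 7640.2984
r = -4888 / 7640.2984 = -0.6398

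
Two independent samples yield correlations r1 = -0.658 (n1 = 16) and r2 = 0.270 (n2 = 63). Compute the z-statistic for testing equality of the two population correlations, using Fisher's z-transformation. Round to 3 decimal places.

-3.485

z1 = atanh(-0.658) = -0.789278,  z2 = atanh(0.270) = 0.276864
SE = √(1/(n1−3) + 1/(n2−3)) = √(1/13 + 1/60) = √(0.0769231 + 0.0166667) = √0.0935898 = 0.305925
z = (z1 − z2)/SE = (-0.789278 − 0.276864) / 0.305925 = -1.066142 / 0.305925 = -3.485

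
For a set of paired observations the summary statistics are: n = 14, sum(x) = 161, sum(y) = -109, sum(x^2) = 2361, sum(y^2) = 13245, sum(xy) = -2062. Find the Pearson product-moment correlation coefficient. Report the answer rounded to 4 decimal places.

S_xy = nΣxy − ΣxΣy = 14·(-2062) − 161·(-109) = -28868 − (-17549) = -11319
S_xx = nΣx² − (Σx)² = 14·2361 − 161² = 33054 − 25921 = 7133
S_yy = nΣy² − (Σy)² = 14·13245 − (-109)² = 185430 − 11881 = 173549
r = S_xy / √(S_xx·S_yy) = -11319 / √(7133·173549) = -11319 / √1237925017 = -11319 / 35184.1586 = -0.3217

-0.3217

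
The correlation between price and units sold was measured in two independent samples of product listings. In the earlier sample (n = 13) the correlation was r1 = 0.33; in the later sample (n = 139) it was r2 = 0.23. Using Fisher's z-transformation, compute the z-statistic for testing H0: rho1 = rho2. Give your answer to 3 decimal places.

0.332

Fisher z-transforms: z1 = atanh(0.33) = 0.342828, z2 = atanh(0.23) = 0.234189; difference d = 0.108639
Var(d) = 1/10 + 1/136 = 0.1000000 + 0.0073529 = 0.1073529
z = d/√Var(d) = 0.108639 / √0.1073529 = 0.108639 / 0.327648 = 0.332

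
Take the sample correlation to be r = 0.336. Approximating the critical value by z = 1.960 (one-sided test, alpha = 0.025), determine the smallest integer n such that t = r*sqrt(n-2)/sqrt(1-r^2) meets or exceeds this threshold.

33

r√(n−2)/√(1−r²) ≥ 1.960  ⇔  n−2 ≥ (1.960)²·(1−r²)/r²
(1−r²)/r² = (1−0.112896)/0.112896 = 7.8577
n ≥ 2 + 3.8416·7.8577 = 2 + 30.1861 = 32.1861
⌈32.1861⌉ = 33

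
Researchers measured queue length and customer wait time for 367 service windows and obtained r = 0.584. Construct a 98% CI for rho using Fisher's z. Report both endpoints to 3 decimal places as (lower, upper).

Fisher z: z_r = atanh(r) = ½·ln((1+0.584)/(1−0.584)) = 0.668512
SE(z) = 1/√(n−3) = 1/√364 = 0.052414
98% ⇒ z* = 2.326; margin = 2.326·0.052414 = 0.121915
CI on z-scale: (0.546597, 0.790427)
Back-transform: tanh(0.546597) = 0.497965, tanh(0.790427) = 0.658651

(0.498, 0.659)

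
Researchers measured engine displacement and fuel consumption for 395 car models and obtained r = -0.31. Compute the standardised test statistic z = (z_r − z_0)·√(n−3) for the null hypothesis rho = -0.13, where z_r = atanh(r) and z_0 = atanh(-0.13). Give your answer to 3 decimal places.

z_r = atanh(-0.31) = -0.320545,  z_0 = atanh(-0.13) = -0.130740
SE = 1/√(n−3) = 1/√392 = 0.050508
z = (z_r − z_0)/SE = (-0.320545 − (-0.130740)) / 0.050508 = -0.189805 / 0.050508 = -3.758

-3.758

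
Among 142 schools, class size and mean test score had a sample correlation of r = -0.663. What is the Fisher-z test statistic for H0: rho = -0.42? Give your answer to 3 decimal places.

-4.132

z_r = atanh(-0.663) = -0.798148,  z_0 = atanh(-0.42) = -0.447692
SE = 1/√(n−3) = 1/√139 = 0.084819
z = (z_r − z_0)/SE = (-0.798148 − (-0.447692)) / 0.084819 = -0.350456 / 0.084819 = -4.132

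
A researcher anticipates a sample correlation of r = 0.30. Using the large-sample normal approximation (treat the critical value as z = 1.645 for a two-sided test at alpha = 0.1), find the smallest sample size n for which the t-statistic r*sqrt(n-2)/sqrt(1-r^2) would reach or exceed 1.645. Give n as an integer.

30

r√(n−2)/√(1−r²) ≥ 1.645  ⇔  n−2 ≥ (1.645)²·(1−r²)/r²
(1−r²)/r² = (1−0.0900)/0.0900 = 10.1111
n ≥ 2 + 2.706025·10.1111 = 2 + 27.3609 = 29.3609
⌈29.3609⌉ = 30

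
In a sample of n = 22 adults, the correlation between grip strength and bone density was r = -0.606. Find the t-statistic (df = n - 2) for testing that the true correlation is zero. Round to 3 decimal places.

t = r·√(n−2) / √(1−r²) with r = -0.606, n = 22
  = -0.606·√20 / √(1 − 0.367236)
  = -0.606·4.472136 / 0.795465
  = -2.710114 / 0.795465 = -3.407

-3.407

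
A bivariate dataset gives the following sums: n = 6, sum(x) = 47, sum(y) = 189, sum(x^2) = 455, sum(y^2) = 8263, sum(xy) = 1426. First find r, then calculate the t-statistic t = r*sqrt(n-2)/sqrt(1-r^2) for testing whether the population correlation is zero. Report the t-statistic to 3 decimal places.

Numerator: nΣxy − (Σx)(Σy) = 6·1426 − (47)(189) = -327
Denominator: √[(nΣx²−(Σx)²)(nΣy²−(Σy)²)]
  nΣx²−(Σx)² = 6·455 − 2209 = 521;  nΣy²−(Σy)² = 6·8263 − 35721 = 13857
  √(521·13857) = √7219497 = 2686.9122
r = -327 / 2686.9122 = -0.1217
t = r·√(n−2)/√(1−r²) = -0.1217·√4 / √(1−0.014811) = -0.243400 / 0.992567 = -0.245

-0.245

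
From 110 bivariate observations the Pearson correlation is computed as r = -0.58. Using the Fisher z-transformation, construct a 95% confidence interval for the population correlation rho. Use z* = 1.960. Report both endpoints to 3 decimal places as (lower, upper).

z_r = atanh(-0.58) = -0.662463;  SE = 1/√(n−3) = 1/√107 = 0.096674
z-limits: -0.662463 ± 1.960·0.096674 = -0.662463 ± 0.189481 = [-0.851944, -0.472982]
ρ-limits: (tanh -0.851944, tanh -0.472982) = (-0.692, -0.441)

(-0.692, -0.441)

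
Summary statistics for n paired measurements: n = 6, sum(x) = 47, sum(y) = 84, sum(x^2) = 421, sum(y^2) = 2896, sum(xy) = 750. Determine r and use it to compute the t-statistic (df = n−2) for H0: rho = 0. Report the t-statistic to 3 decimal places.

0.641

S_xy = nΣxy − ΣxΣy = 6·750 − 47·84 = 4500 − 3948 = 552
S_xx = nΣx² − (Σx)² = 6·421 − 47² = 2526 − 2209 = 317
S_yy = nΣy² − (Σy)² = 6·2896 − 84² = 17376 − 7056 = 10320
r = S_xy / √(S_xx·S_yy) = 552 / √(317·10320) = 552 / √3271440 = 552 / 1808.7122 = 0.3052
t = r·√(n−2)/√(1−r²) = 0.3052·√4 / √(1−0.093147) = 0.610400 / 0.952288 = 0.641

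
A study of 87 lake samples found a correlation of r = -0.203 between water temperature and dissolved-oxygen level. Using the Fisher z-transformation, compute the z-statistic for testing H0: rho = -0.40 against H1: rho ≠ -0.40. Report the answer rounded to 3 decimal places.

z_r = atanh(-0.203) = -0.205860,  z_0 = atanh(-0.40) = -0.423649
SE = 1/√(n−3) = 1/√84 = 0.109109
z = (z_r − z_0)/SE = (-0.205860 − (-0.423649)) / 0.109109 = 0.217789 / 0.109109 = 1.996

1.996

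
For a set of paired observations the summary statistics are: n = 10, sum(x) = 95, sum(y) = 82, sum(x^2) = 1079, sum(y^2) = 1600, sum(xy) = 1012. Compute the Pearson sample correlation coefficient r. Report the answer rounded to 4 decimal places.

S_xy = nΣxy − ΣxΣy = 10·1012 − 95·82 = 10120 − 7790 = 2330
S_xx = nΣx² − (Σx)² = 10·1079 − 95² = 10790 − 9025 = 1765
S_yy = nΣy² − (Σy)² = 10·1600 − 82² = 16000 − 6724 = 9276
r = S_xy / √(S_xx·S_yy) = 2330 / √(1765·9276) = 2330 / √16372140 = 2330 / 4046.2501 = 0.5758

0.5758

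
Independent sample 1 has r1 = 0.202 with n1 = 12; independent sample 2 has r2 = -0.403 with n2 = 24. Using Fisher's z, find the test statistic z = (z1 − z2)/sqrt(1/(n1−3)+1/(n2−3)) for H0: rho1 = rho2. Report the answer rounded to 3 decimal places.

1.586

z1 = atanh(0.202) = 0.204817,  z2 = atanh(-0.403) = -0.427225
SE = √(1/(n1−3) + 1/(n2−3)) = √(1/9 + 1/21) = √(0.1111111 + 0.0476190) = √0.1587301 = 0.398409
z = (z1 − z2)/SE = (0.204817 − (-0.427225)) / 0.398409 = 0.632042 / 0.398409 = 1.586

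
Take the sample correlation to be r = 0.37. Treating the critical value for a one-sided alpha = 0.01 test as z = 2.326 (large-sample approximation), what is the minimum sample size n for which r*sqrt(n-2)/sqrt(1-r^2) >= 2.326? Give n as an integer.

37

Need r·√(n−2)/√(1−r²) ≥ 2.326
√(n−2) ≥ 2.326·√(1−0.1369) / 0.37 = 2.326·0.929032 / 0.37 = 5.8403
n−2 ≥ 34.1091  ⇒  n ≥ 36.1091
Smallest integer n = 37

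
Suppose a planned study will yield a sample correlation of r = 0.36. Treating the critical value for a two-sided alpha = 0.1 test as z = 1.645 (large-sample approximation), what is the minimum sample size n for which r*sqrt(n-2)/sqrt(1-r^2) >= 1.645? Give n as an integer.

21

Need r·√(n−2)/√(1−r²) ≥ 1.645
√(n−2) ≥ 1.645·√(1−0.1296) / 0.36 = 1.645·0.932952 / 0.36 = 4.2631
n−2 ≥ 18.1740  ⇒  n ≥ 20.1740
Smallest integer n = 21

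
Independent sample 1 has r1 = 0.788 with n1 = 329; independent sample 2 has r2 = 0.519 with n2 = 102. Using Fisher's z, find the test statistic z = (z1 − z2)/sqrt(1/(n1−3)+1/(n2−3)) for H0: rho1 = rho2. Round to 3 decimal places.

4.280

Fisher z-transforms: z1 = atanh(0.788) = 1.066133, z2 = atanh(0.519) = 0.574970; difference d = 0.491163
Var(d) = 1/326 + 1/99 = 0.0030675 + 0.0101010 = 0.0131685
z = d/√Var(d) = 0.491163 / √0.0131685 = 0.491163 / 0.114754 = 4.280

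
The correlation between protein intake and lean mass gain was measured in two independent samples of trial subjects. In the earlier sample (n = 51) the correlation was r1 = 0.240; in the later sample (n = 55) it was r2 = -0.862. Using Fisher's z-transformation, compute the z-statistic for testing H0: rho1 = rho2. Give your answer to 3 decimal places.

7.723

z1 = atanh(0.240) = 0.244774,  z2 = atanh(-0.862) = -1.301076
SE = √(1/(n1−3) + 1/(n2−3)) = √(1/48 + 1/52) = √(0.0208333 + 0.0192308) = √0.0400641 = 0.200160
z = (z1 − z2)/SE = (0.244774 − (-1.301076)) / 0.200160 = 1.545850 / 0.200160 = 7.723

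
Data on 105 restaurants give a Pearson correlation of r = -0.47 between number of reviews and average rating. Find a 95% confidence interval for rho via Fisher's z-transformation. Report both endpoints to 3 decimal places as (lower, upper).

z_r = atanh(-0.47) = -0.510070;  SE = 1/√(n−3) = 1/√102 = 0.099015
z-limits: -0.510070 ± 1.960·0.099015 = -0.510070 ± 0.194069 = [-0.704139, -0.316001]
ρ-limits: (tanh -0.704139, tanh -0.316001) = (-0.607, -0.306)

(-0.607, -0.306)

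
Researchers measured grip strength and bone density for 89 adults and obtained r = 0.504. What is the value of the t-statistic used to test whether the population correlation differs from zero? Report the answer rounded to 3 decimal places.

5.443

1 − r² = 1 − 0.254016 = 0.745984;  √(1−r²) = 0.863704
√(n−2) = √87 = 9.327379
t = r·√(n−2)/√(1−r²) = 0.504 · 9.327379 / 0.863704 = 5.443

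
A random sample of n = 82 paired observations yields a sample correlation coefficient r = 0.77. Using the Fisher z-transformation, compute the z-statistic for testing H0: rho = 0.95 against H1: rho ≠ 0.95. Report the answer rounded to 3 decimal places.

Fisher z: atanh(0.77) = 1.020328, atanh(0.95) = 1.831781
z = (z_r − z_0)·√(n−3) = (1.020328 − 1.831781)·√79 = -0.811453 · 8.888194 = -7.212

-7.212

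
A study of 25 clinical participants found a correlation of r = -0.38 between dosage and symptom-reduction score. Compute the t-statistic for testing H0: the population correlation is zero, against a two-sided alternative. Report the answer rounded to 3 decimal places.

1 − r² = 1 − 0.1444 = 0.8556;  √(1−r²) = 0.924986
√(n−2) = √23 = 4.795832
t = r·√(n−2)/√(1−r²) = -0.38 · 4.795832 / 0.924986 = -1.970

-1.970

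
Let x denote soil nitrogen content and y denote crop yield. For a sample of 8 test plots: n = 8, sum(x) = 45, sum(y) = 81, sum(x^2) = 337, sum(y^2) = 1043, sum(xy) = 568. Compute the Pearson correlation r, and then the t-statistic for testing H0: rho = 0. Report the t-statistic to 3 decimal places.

3.534

S_xy = nΣxy − ΣxΣy = 8·568 − 45·81 = 4544 − 3645 = 899
S_xx = nΣx² − (Σx)² = 8·337 − 45² = 2696 − 2025 = 671
S_yy = nΣy² − (Σy)² = 8·1043 − 81² = 8344 − 6561 = 1783
r = S_xy / √(S_xx·S_yy) = 899 / √(671·1783) = 899 / √1196393 = 899 / 1093.7975 = 0.8219
t = r·√(n−2)/√(1−r²) = 0.8219·√6 / √(1−0.675520) = 2.013236 / 0.569631 = 3.534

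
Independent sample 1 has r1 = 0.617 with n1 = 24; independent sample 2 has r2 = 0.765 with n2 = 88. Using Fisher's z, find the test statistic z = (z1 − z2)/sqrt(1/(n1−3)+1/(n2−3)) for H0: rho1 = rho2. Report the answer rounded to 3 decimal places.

z1 = atanh(0.617) = 0.720146,  z2 = atanh(0.765) = 1.008160
SE = √(1/(n1−3) + 1/(n2−3)) = √(1/21 + 1/85) = √(0.0476190 + 0.0117647) = √0.0593837 = 0.243688
z = (z1 − z2)/SE = (0.720146 − 1.008160) / 0.243688 = -0.288014 / 0.243688 = -1.182

-1.182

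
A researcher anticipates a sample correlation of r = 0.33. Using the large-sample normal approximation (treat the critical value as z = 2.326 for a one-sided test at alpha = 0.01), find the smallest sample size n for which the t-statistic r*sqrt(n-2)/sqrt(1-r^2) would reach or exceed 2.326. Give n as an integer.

47

r√(n−2)/√(1−r²) ≥ 2.326  ⇔  n−2 ≥ (2.326)²·(1−r²)/r²
(1−r²)/r² = (1−0.1089)/0.1089 = 8.1827
n ≥ 2 + 5.410276·8.1827 = 2 + 44.2707 = 46.2707
⌈46.2707⌉ = 47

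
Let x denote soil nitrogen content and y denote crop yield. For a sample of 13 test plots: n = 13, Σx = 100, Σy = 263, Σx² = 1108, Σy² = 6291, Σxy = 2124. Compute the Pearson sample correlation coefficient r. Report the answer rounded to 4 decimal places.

Numerator: nΣxy − (Σx)(Σy) = 13·2124 − (100)(263) = 1312
Denominator: √[(nΣx²−(Σx)²)(nΣy²−(Σy)²)]
  nΣx²−(Σx)² = 13·1108 − 10000 = 4404;  nΣy²−(Σy)² = 13·6291 − 69169 = 12614
  √(4404·12614) = √55552056 = 7453.3252
r = 1312 / 7453.3252 = 0.1760

0.1760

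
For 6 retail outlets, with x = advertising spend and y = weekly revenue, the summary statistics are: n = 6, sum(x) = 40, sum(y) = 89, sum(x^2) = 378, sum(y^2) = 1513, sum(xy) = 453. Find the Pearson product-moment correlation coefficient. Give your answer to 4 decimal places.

-0.9578

Numerator: nΣxy − (Σx)(Σy) = 6·453 − (40)(89) = -842
Denominator: √[(nΣx²−(Σx)²)(nΣy²−(Σy)²)]
  nΣx²−(Σx)² = 6·378 − 1600 = 668;  nΣy²−(Σy)² = 6·1513 − 7921 = 1157
  √(668·1157) = √772876 = 879.1337
r = -842 / 879.1337 = -0.9578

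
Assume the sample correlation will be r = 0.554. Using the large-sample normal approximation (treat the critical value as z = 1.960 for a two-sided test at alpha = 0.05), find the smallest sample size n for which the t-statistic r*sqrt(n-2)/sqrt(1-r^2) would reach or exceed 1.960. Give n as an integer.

11

r√(n−2)/√(1−r²) ≥ 1.960  ⇔  n−2 ≥ (1.960)²·(1−r²)/r²
(1−r²)/r² = (1−0.306916)/0.306916 = 2.2582
n ≥ 2 + 3.8416·2.2582 = 2 + 8.6751 = 10.6751
⌈10.6751⌉ = 11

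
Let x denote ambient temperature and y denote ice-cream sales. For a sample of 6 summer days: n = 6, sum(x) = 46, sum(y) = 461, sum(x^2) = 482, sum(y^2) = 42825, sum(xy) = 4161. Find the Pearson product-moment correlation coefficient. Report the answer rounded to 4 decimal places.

0.6404

Numerator: nΣxy − (Σx)(Σy) = 6·4161 − (46)(461) = 3760
Denominator: √[(nΣx²−(Σx)²)(nΣy²−(Σy)²)]
  nΣx²−(Σx)² = 6·482 − 2116 = 776;  nΣy²−(Σy)² = 6·42825 − 212521 = 44429
  √(776·44429) = √34476904 = 5871.7037
r = 3760 / 5871.7037 = 0.6404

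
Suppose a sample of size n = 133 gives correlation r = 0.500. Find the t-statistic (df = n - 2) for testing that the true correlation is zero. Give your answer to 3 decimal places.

t = r·√(n−2) / √(1−r²) with r = 0.500, n = 133
  = 0.500·√131 / √(1 − 0.250000)
  = 0.500·11.445523 / 0.866025
  = 5.722761 / 0.866025 = 6.608

6.608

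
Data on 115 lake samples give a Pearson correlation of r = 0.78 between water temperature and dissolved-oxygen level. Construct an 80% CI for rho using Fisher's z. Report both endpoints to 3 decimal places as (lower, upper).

z_r = atanh(0.78) = 1.045371;  SE = 1/√(n−3) = 1/√112 = 0.094491
z-limits: 1.045371 ± 1.282·0.094491 = 1.045371 ± 0.121137 = [0.924234, 1.166508]
ρ-limits: (tanh 0.924234, tanh 1.166508) = (0.728, 0.823)

(0.728, 0.823)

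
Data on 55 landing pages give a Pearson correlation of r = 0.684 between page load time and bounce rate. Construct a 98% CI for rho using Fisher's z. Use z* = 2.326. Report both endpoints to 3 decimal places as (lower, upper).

(0.473, 0.821)

z_r = atanh(0.684) = 0.836592;  SE = 1/√(n−3) = 1/√52 = 0.138675
z-limits: 0.836592 ± 2.326·0.138675 = 0.836592 ± 0.322558 = [0.514034, 1.159150]
ρ-limits: (tanh 0.514034, tanh 1.159150) = (0.473, 0.821)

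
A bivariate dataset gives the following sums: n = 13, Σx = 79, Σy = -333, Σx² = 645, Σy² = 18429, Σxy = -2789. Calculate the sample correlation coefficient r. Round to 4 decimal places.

S_xy = nΣxy − ΣxΣy = 13·(-2789) − 79·(-333) = -36257 − (-26307) = -9950
S_xx = nΣx² − (Σx)² = 13·645 − 79² = 8385 − 6241 = 2144
S_yy = nΣy² − (Σy)² = 13·18429 − (-333)² = 239577 − 110889 = 128688
r = S_xy / √(S_xx·S_yy) = -9950 / √(2144·128688) = -9950 / √275907072 = -9950 / 16610.4507 = -0.5990

-0.5990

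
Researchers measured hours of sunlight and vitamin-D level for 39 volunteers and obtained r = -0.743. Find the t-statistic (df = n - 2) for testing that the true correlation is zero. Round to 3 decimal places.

-6.753

1 − r² = 1 − 0.552049 = 0.447951;  √(1−r²) = 0.669291
√(n−2) = √37 = 6.082763
t = r·√(n−2)/√(1−r²) = -0.743 · 6.082763 / 0.669291 = -6.753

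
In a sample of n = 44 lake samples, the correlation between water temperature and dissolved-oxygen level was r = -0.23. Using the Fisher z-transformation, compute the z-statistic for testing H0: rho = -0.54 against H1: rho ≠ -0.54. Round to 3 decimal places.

2.369

Fisher z: atanh(-0.23) = -0.234189, atanh(-0.54) = -0.604156
z = (z_r − z_0)·√(n−3) = (-0.234189 − (-0.604156))·√41 = 0.369967 · 6.403124 = 2.369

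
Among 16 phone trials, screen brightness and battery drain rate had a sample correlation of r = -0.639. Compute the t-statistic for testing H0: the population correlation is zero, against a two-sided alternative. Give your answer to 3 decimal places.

t = r·√(n−2) / √(1−r²) with r = -0.639, n = 16
  = -0.639·√14 / √(1 − 0.408321)
  = -0.639·3.741657 / 0.769207
  = -2.390919 / 0.769207 = -3.108

-3.108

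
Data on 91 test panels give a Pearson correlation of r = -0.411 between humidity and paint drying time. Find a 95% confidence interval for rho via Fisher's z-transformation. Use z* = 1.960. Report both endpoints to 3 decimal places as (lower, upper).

z_r = atanh(-0.411) = -0.436814;  SE = 1/√(n−3) = 1/√88 = 0.106600
z-limits: -0.436814 ± 1.960·0.106600 = -0.436814 ± 0.208936 = [-0.645750, -0.227878]
ρ-limits: (tanh -0.645750, tanh -0.227878) = (-0.569, -0.224)

(-0.569, -0.224)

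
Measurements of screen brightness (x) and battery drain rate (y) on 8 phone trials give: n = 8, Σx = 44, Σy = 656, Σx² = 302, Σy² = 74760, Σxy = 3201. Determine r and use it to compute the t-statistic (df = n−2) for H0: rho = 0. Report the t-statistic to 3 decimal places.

-0.954

S_xy = nΣxy − ΣxΣy = 8·3201 − 44·656 = 25608 − 28864 = -3256
S_xx = nΣx² − (Σx)² = 8·302 − 44² = 2416 − 1936 = 480
S_yy = nΣy² − (Σy)² = 8·74760 − 656² = 598080 − 430336 = 167744
r = S_xy / √(S_xx·S_yy) = -3256 / √(480·167744) = -3256 / √80517120 = -3256 / 8973.1332 = -0.3629
t = r·√(n−2)/√(1−r²) = -0.3629·√6 / √(1−0.131696) = -0.888920 / 0.931828 = -0.954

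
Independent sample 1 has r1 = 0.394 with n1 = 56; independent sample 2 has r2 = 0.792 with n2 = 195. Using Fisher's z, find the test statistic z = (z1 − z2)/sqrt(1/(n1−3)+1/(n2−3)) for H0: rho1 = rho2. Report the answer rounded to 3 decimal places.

z1 = atanh(0.394) = 0.416526,  z2 = atanh(0.792) = 1.076775
SE = √(1/(n1−3) + 1/(n2−3)) = √(1/53 + 1/192) = √(0.0188679 + 0.0052083) = √0.0240762 = 0.155165
z = (z1 − z2)/SE = (0.416526 − 1.076775) / 0.155165 = -0.660249 / 0.155165 = -4.255

-4.255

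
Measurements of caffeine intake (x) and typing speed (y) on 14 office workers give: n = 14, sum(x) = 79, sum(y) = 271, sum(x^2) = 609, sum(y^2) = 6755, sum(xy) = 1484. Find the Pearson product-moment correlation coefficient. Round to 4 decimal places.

-0.0911

S_xy = nΣxy − ΣxΣy = 14·1484 − 79·271 = 20776 − 21409 = -633
S_xx = nΣx² − (Σx)² = 14·609 − 79² = 8526 − 6241 = 2285
S_yy = nΣy² − (Σy)² = 14·6755 − 271² = 94570 − 73441 = 21129
r = S_xy / √(S_xx·S_yy) = -633 / √(2285·21129) = -633 / √48279765 = -633 / 6948.3642 = -0.0911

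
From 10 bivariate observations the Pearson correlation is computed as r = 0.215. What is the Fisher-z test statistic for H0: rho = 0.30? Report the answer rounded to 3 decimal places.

-0.241

z_r = atanh(0.215) = 0.218408,  z_0 = atanh(0.30) = 0.309520
SE = 1/√(n−3) = 1/√7 = 0.377964
z = (z_r − z_0)/SE = (0.218408 − 0.309520) / 0.377964 = -0.091112 / 0.377964 = -0.241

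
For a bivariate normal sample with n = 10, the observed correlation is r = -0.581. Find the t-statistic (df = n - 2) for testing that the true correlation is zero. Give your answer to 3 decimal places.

t = r·√(n−2) / √(1−r²) with r = -0.581, n = 10
  = -0.581·√8 / √(1 − 0.337561)
  = -0.581·2.828427 / 0.813904
  = -1.643316 / 0.813904 = -2.019

-2.019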